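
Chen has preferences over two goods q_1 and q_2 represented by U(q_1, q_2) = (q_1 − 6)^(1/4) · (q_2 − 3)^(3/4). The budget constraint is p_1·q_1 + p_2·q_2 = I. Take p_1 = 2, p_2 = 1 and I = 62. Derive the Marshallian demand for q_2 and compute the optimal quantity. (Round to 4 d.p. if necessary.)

Discretionary income = 62 − 6·2 − 3·1 = 47; q_2* = 3 + 0.75·47/1 = 38.25.

q_2* = 38.25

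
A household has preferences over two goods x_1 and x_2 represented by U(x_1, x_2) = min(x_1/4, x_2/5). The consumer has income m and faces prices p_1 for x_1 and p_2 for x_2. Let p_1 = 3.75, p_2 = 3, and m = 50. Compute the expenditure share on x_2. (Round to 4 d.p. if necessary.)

share on x_2 = 0.5

With perfect complements, no substitution: consume in ratio x_1:x_2 = 4:5.
Budget: p_1·x_1 + p_2·(5/4)·x_1 = m, so (4·p_1 + 5·p_2)·x_1 = 4·m.
Demand: x_1*(p_1,p_2,m) = 4·m/(4·p_1 + 5·p_2), x_2* = 5·m/(4·p_1 + 5·p_2).
Here 4·3.75 + 5·3 = 30, giving x_1* = 6.6667 and x_2* = 8.3333.
Expenditure on x_2: 3·8.3333 = 25; share = 0.5.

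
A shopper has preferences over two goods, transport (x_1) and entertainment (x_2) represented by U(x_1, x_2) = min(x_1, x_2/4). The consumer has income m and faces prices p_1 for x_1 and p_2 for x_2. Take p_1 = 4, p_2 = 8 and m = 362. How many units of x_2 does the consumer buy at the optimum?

With perfect complements, no substitution: consume in ratio x_1:x_2 = 1:4.
Budget: p_1·x_1 + p_2·4·x_1 = m, so (p_1 + 4·p_2)·x_1 = m.
Demand: x_1*(p_1,p_2,m) = m/(p_1 + 4·p_2), x_2* = 4·m/(p_1 + 4·p_2).
Here 4 + 4·8 = 36, giving x_2* = 40.2222.

x_2* = 40.2222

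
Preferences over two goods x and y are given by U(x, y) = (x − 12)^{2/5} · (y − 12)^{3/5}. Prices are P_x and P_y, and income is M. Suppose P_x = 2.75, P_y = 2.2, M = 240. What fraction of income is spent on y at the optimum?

This is Cobb-Douglas in (x−12, y−12): tangency gives 0.4·P_y·(y−12) = 0.6·P_x·(x−12).
Substituting into the budget: x* = 12 + 0.4·(M − 12·P_x − 12·P_y)/P_x, and y* = 12 + 0.6·(…)/P_y.
Discretionary income = 240 − 12·2.75 − 12·2.2 = 180.6; x* = 12 + 0.4·180.6/2.75 = 38.2691; y* = 12 + 0.6·180.6/2.2 = 61.2545.
Expenditure on y: 2.2·61.2545 = 134.76; share = 0.5615.

share on y = 0.5615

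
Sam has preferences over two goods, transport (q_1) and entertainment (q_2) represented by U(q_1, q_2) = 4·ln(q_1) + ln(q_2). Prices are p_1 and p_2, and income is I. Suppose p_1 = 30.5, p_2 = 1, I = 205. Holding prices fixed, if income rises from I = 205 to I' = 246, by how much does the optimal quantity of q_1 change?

The MRS is 4·q_2/q_1. Set MRS = p_1/p_2.
Rearranging, p_2·q_2 = (1/4)·p_1·q_1. Substituting into the budget gives p_1·q_1·(1 + (1/4)) = I.
Demand: q_1*(p_1,p_2,I) = 0.8·I/p_1 and q_2* = 0.2·I/p_2.
At p_1=30.5, p_2=1, I=205: q_1* = 0.8·205/30.5 = 5.377.
At I' = 246: q_1* = 6.4525. Change: 6.4525 − 5.377 = 1.0754.

Δq_1* = 1.0754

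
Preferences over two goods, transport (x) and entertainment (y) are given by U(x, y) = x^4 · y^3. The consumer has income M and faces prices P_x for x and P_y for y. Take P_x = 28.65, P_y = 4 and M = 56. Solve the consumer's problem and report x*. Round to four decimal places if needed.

The MRS is (4/3)·y/x. Set MRS = P_x/P_y.
Rearranging, P_y·y = (3/4)·P_x·x. Substituting into the budget gives P_x·x·(1 + (3/4)) = M.
Demand: x*(P_x,P_y,M) = 4/7·M/P_x and y* = 3/7·M/P_y.
At P_x=28.65, P_y=4, M=56: x* = 4/7·56/28.65 = 1.1169.

x* = 1.1169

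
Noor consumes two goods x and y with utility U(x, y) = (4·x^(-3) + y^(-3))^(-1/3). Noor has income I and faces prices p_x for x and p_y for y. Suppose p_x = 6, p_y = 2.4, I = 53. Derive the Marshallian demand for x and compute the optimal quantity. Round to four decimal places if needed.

x* = 6.5159

Numerically y/x = 0.88914, so x* = 53/(6 + 2.4·0.88914) = 6.5159.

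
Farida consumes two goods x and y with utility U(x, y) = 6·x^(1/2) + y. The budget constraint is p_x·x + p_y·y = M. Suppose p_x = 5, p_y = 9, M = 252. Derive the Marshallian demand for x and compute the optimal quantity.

x* = 29.16

Set MRS = p_x/p_y: 3·x^(−1/2) = p_x/p_y.
Solve: √x = 3·p_y/p_x, so x*(p_x,p_y) = (3·p_y/p_x)², and y* = (M − p_x·x*)/p_y.
Plugging in: x* = (3·9/5)² = 29.16.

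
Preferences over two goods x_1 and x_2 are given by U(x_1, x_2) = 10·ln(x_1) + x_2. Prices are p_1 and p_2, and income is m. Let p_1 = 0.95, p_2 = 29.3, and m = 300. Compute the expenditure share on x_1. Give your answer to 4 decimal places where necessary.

MU_x_1 = 10/x_1, MU_x_2 = 1. Tangency: 10/x_1 = p_1/p_2.
So x_1*(p_1,p_2) = 10·p_2/p_1, independent of income; and x_2* = (m − 10·p_2)/p_2.
At the given prices: x_1* = 10·29.3/0.95 = 308.4211, and x_2* = 0.2389.
Expenditure on x_1: 0.95·308.4211 = 293; share = 0.9767.

share on x_1 = 0.9767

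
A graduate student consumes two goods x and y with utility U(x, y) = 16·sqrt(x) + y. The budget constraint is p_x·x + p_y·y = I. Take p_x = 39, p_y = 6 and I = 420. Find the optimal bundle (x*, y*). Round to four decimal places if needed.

Utility is quasi-linear in y; the FOC for x is 8/√x = p_x/p_y.
Thus x* = (8·p_y/p_x)² — independent of I — with the rest of income spent on y.
Plugging in: x* = (8·6/39)² = 1.5148, y* = 60.1538.

x* = 1.5148, y* = 60.1538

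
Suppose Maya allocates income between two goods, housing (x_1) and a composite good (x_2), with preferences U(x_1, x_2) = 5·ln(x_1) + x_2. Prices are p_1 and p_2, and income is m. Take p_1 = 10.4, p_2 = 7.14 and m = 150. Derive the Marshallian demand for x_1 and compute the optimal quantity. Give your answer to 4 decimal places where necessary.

MU_x_1 = 5/x_1, MU_x_2 = 1. Tangency: 5/x_1 = p_1/p_2.
So x_1*(p_1,p_2) = 5·p_2/p_1, independent of income; and x_2* = (m − 5·p_2)/p_2.
At the given prices: x_1* = 5·7.14/10.4 = 3.4327.

x_1* = 3.4327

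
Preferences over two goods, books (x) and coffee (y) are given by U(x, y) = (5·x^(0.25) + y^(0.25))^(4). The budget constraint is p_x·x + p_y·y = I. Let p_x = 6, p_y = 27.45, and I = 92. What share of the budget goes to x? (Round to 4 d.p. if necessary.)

share on x = 0.9342

From the CES first-order condition, 5·(y/x)^(0.75) = p_x/p_y.
Hence y/x = ((1/5)·p_x/p_y)^(1/(0.75)), i.e. raised to the 4/3 power.
With the ratio pinned down, the budget gives x* = I/(p_x + p_y·(y/x)) and y* = (y/x)·x*.
Numerically y/x = 0.0154, so x* = 92/(6 + 27.45·0.0154) = 14.3241 and y* = 0.0154·14.3241 = 0.2206.
Expenditure on x: 6·14.3241 = 85.9448; share = 0.9342.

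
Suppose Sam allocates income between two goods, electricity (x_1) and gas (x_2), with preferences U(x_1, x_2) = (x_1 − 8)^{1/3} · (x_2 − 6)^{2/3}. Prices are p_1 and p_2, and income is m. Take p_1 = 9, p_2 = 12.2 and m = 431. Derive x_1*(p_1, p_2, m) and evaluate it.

x_1* = 18.5852

Let x_1' = x_1−8, x_2' = x_2−6. MRS = (1/2)·x_2'/x_1' = p_1/p_2.
After buying the subsistence bundle (8, 6), a share 1/3 of the remaining income goes to x_1: x_1* = 8 + 1/3·(m − 8p_1 − 6p_2)/p_1.
Discretionary income = 431 − 8·9 − 6·12.2 = 285.8; x_1* = 8 + 1/3·285.8/9 = 18.5852.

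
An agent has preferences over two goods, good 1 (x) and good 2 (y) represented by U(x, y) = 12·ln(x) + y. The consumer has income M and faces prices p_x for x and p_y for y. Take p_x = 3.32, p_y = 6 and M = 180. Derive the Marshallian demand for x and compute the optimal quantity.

x* = 21.6867

Set MRS = p_x/p_y: (12/x)/1 = p_x/p_y.
So x*(p_x,p_y) = 12·p_y/p_x, independent of income; and y* = (M − 12·p_y)/p_y.
At the given prices: x* = 12·6/3.32 = 21.6867.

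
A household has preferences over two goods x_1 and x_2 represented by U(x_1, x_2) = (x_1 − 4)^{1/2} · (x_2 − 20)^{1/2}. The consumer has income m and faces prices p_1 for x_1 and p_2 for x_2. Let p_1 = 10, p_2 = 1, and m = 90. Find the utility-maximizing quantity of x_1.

x_1* = 5.5

MRS = (x_2−20)/(x_1−4). Tangency with p_1/p_2 gives x_2−20 = (p_1/p_2)·(x_1−4).
After buying the subsistence bundle (4, 20), a share 0.5 of the remaining income goes to x_1: x_1* = 4 + 0.5·(m − 4p_1 − 20p_2)/p_1.
Discretionary income = 90 − 4·10 − 20·1 = 30; x_1* = 4 + 0.5·30/10 = 5.5.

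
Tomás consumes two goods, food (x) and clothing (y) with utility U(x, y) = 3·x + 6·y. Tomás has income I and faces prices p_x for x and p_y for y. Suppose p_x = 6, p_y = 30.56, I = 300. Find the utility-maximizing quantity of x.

x* = 50

Linear utility — the consumer picks whichever good has higher MU/price: 3/6 = 0.5 vs 6/30.56 = 0.1963.
x gives more utility per dollar, so spend all income on x: x* = I/p_x, y* = 0.
Numerically: x* = 50, y* = 0.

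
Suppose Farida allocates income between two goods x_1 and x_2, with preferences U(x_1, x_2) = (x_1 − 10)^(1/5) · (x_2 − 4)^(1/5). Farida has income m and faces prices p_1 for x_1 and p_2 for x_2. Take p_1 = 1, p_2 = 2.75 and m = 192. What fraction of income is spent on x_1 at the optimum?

MRS = (x_2−4)/(x_1−10). Tangency with p_1/p_2 gives x_2−4 = (p_1/p_2)·(x_1−10).
Substituting into the budget: x_1* = 10 + 0.5·(m − 10·p_1 − 4·p_2)/p_1, and x_2* = 4 + 0.5·(…)/p_2.
Discretionary income = 192 − 10·1 − 4·2.75 = 171; x_1* = 10 + 0.5·171/1 = 95.5; x_2* = 4 + 0.5·171/2.75 = 35.0909.
Expenditure on x_1: 1·95.5 = 95.5; share = 0.4974.

share on x_1 = 0.4974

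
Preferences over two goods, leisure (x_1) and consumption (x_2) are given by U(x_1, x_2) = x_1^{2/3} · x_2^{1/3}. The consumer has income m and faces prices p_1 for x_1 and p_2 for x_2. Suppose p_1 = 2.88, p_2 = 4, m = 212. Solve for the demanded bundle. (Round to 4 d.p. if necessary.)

At p_1=2.88, p_2=4, m=212: x_1* = 2/3·212/2.88 = 49.0741, x_2* = 17.6667.

x_1* = 49.0741, x_2* = 17.6667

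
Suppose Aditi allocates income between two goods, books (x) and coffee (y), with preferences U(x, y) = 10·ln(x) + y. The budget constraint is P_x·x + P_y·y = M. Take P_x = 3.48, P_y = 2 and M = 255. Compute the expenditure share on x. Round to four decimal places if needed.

share on x = 0.0784

Set MRS = P_x/P_y: (10/x)/1 = P_x/P_y.
So x*(P_x,P_y) = 10·P_y/P_x, independent of income; and y* = (M − 10·P_y)/P_y.
At the given prices: x* = 10·2/3.48 = 5.7471, and y* = 117.5.
Expenditure on x: 3.48·5.7471 = 20; share = 0.0784.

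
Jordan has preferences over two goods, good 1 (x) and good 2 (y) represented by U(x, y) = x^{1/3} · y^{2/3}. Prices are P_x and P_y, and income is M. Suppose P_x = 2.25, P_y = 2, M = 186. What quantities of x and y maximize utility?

MU_x/MU_y = (1/3·y)/(2/3·x); tangency sets this equal to P_x/P_y.
Rearranging, P_y·y = 2·P_x·x. Substituting into the budget gives P_x·x·(1 + 2) = M.
Demand: x*(P_x,P_y,M) = 1/3·M/P_x and y* = 2/3·M/P_y.
At P_x=2.25, P_y=2, M=186: x* = 1/3·186/2.25 = 27.5556, y* = 62.

x* = 27.5556, y* = 62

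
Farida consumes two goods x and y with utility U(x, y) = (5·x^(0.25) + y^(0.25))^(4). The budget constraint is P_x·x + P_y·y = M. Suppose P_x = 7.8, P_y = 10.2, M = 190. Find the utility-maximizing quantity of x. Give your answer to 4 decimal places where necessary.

x* = 22.0054

Substitute y = (y/x)·x into the budget: x* = M/(P_x + P_y·(y/x)).
Numerically y/x = 0.08179, so x* = 190/(7.8 + 10.2·0.08179) = 22.0054.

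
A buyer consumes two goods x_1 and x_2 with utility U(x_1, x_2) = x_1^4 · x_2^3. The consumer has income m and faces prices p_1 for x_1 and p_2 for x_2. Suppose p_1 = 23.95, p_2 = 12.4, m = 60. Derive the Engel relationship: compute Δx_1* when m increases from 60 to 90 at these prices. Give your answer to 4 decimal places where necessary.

Δx_1* = 0.7158

Demand: x_1*(p_1,p_2,m) = 4/7·m/p_1 and x_2* = 3/7·m/p_2.
At p_1=23.95, p_2=12.4, m=60: x_1* = 4/7·60/23.95 = 1.4316.
At m' = 90: x_1* = 2.1473. Change: 2.1473 − 1.4316 = 0.7158.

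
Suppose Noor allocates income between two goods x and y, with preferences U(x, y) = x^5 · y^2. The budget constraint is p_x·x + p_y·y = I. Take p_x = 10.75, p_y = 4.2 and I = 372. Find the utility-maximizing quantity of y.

y* = 25.3061

The MRS is (5/2)·y/x. Set MRS = p_x/p_y.
So 5·p_y·y = 2·p_x·x; combined with the budget, a share 5/7 of income goes to x.
Demand: x*(p_x,p_y,I) = 5/7·I/p_x and y* = 2/7·I/p_y.
At p_x=10.75, p_y=4.2, I=372: y* = 2/7·372/4.2 = 25.3061.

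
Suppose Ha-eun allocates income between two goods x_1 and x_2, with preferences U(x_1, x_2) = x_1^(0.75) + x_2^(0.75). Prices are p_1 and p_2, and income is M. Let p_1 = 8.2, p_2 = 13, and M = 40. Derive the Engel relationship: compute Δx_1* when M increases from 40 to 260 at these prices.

Δx_1* = 21.4469

From the CES first-order condition, (x_2/x_1)^(0.25) = p_1/p_2.
Solve for the ratio: x_2/x_1 = [p_1/p_2]^(4).
Substitute x_2 = (x_2/x_1)·x_1 into the budget: x_1* = M/(p_1 + p_2·(x_2/x_1)).
Numerically x_2/x_1 = 0.1583, so x_1* = 40/(8.2 + 13·0.1583) = 3.8994.
At M' = 260: x_1* = 25.3463. Change: 25.3463 − 3.8994 = 21.4469.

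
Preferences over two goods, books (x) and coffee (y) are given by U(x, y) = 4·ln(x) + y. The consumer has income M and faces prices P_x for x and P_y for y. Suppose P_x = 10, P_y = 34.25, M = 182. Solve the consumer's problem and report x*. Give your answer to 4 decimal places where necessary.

Set MRS = P_x/P_y: (4/x)/1 = P_x/P_y.
So x*(P_x,P_y) = 4·P_y/P_x, independent of income; and y* = (M − 4·P_y)/P_y.
At the given prices: x* = 4·34.25/10 = 13.7.

x* = 13.7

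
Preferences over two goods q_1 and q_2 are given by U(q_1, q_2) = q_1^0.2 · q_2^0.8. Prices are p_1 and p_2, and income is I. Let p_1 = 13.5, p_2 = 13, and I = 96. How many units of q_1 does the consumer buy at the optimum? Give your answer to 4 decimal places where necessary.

Tangency: MRS = (1/4)·q_2/q_1 = p_1/p_2.
So 0.2·p_2·q_2 = 0.8·p_1·q_1; combined with the budget, a share 0.2 of income goes to q_1.
Demand: q_1*(p_1,p_2,I) = 0.2·I/p_1 and q_2* = 0.8·I/p_2.
At p_1=13.5, p_2=13, I=96: q_1* = 0.2·96/13.5 = 1.4222.

q_1* = 1.4222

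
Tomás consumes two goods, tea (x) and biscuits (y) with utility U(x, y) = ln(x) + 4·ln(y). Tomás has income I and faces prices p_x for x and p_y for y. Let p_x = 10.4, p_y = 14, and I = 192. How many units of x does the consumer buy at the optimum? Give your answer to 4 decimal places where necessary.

x* = 3.6923

Demand: x*(p_x,p_y,I) = 0.2·I/p_x and y* = 0.8·I/p_y.
At p_x=10.4, p_y=14, I=192: x* = 0.2·192/10.4 = 3.6923.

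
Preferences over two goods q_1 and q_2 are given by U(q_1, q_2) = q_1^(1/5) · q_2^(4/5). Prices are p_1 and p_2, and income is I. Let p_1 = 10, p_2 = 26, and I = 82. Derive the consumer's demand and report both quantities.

Demand: q_1*(p_1,p_2,I) = 0.2·I/p_1 and q_2* = 0.8·I/p_2.
At p_1=10, p_2=26, I=82: q_1* = 0.2·82/10 = 1.64, q_2* = 2.5231.

q_1* = 1.64, q_2* = 2.5231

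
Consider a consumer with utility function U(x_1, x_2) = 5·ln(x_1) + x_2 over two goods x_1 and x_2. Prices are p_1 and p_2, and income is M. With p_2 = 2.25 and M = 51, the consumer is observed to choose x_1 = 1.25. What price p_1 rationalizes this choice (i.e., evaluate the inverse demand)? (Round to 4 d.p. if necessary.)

p_1 = 9

Set MRS = p_1/p_2: (5/x_1)/1 = p_1/p_2.
So x_1*(p_1,p_2) = 5·p_2/p_1, independent of income; and x_2* = (M − 5·p_2)/p_2.
Set x_1* = 1.25 in the demand function and solve for p_1: p_1 = 9.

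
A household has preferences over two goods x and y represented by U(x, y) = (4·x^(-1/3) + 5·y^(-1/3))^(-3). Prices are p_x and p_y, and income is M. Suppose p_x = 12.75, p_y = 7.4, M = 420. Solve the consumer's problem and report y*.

MRS = MU_x/MU_y = (4/5)·(y/x)^(4/3). Set equal to p_x/p_y.
Solve for the ratio: y/x = [(5/4)·p_x/p_y]^(0.75).
Substitute y = (y/x)·x into the budget: x* = M/(p_x + p_y·(y/x)).
Numerically y/x = 1.777835, so x* = 420/(12.75 + 7.4·1.777835) = 16.2125 and y* = 1.777835·16.2125 = 28.8231.

y* = 28.8231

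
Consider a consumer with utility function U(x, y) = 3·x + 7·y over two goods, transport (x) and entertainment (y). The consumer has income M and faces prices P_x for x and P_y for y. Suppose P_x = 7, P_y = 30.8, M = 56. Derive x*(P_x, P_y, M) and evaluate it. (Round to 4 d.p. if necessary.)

x* = 8

Linear utility — the consumer picks whichever good has higher MU/price: 3/7 = 0.4286 vs 7/30.8 = 0.2273.
x gives more utility per dollar, so spend all income on x: x* = M/P_x, y* = 0.
Numerically: x* = 8, y* = 0.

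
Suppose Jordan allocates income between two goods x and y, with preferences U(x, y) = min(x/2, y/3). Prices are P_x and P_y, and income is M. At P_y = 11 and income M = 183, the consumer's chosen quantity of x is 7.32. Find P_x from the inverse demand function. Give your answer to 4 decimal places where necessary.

P_x = 8.5

Leontief preferences: the optimum is at the kink where x/2 = y/3, i.e. y = (3/2)·x.
Budget: P_x·x + P_y·(3/2)·x = M, so (2·P_x + 3·P_y)·x = 2·M.
Demand: x*(P_x,P_y,M) = 2·M/(2·P_x + 3·P_y), y* = 3·M/(2·P_x + 3·P_y).
Set x* = 7.32 in the demand function and solve for P_x: P_x = 8.5.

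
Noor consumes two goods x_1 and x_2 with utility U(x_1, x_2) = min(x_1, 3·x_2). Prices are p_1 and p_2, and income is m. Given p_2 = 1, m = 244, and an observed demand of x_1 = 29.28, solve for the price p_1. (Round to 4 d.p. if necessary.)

Leontief preferences: the optimum is at the kink where x_1/3 = x_2/1, i.e. x_2 = (1/3)·x_1.
Budget: p_1·x_1 + p_2·(1/3)·x_1 = m, so (3·p_1 + p_2)·x_1 = 3·m.
Demand: x_1*(p_1,p_2,m) = 3·m/(3·p_1 + p_2), x_2* = m/(3·p_1 + p_2).
Set x_1* = 29.28 in the demand function and solve for p_1: p_1 = 8.

p_1 = 8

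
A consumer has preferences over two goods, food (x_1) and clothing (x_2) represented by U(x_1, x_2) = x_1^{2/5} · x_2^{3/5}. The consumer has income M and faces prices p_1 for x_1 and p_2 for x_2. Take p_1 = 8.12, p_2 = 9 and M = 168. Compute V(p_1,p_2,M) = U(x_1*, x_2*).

Tangency: MRS = (2/3)·x_2/x_1 = p_1/p_2.
Rearranging, p_2·x_2 = (3/2)·p_1·x_1. Substituting into the budget gives p_1·x_1·(1 + (3/2)) = M.
Demand: x_1*(p_1,p_2,M) = 0.4·M/p_1 and x_2* = 0.6·M/p_2.
At p_1=8.12, p_2=9, M=168: x_1* = 0.4·168/8.12 = 8.2759, x_2* = 11.2.
Utility at the optimum: U(8.2759, 11.2) = 9.9233.

V = 9.9233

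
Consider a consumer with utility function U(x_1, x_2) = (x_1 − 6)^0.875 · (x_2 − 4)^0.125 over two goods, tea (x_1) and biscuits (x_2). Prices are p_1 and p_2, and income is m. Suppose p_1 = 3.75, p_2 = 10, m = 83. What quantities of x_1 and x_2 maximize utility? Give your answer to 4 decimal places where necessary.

x_1* = 10.7833, x_2* = 4.2562

Let x_1' = x_1−6, x_2' = x_2−4. MRS = 7·x_2'/x_1' = p_1/p_2.
After buying the subsistence bundle (6, 4), a share 0.875 of the remaining income goes to x_1: x_1* = 6 + 0.875·(m − 6p_1 − 4p_2)/p_1.
Discretionary income = 83 − 6·3.75 − 4·10 = 20.5; x_1* = 6 + 0.875·20.5/3.75 = 10.7833; x_2* = 4 + 0.125·20.5/10 = 4.2562.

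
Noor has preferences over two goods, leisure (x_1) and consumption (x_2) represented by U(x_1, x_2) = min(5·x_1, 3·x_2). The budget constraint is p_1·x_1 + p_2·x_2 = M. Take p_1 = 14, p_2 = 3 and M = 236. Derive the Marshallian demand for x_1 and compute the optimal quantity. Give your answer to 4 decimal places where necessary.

With perfect complements, no substitution: consume in ratio x_1:x_2 = 3:5.
Budget: p_1·x_1 + p_2·(5/3)·x_1 = M, so (3·p_1 + 5·p_2)·x_1 = 3·M.
Demand: x_1*(p_1,p_2,M) = 3·M/(3·p_1 + 5·p_2), x_2* = 5·M/(3·p_1 + 5·p_2).
Here 3·14 + 5·3 = 57, giving x_1* = 12.4211.

x_1* = 12.4211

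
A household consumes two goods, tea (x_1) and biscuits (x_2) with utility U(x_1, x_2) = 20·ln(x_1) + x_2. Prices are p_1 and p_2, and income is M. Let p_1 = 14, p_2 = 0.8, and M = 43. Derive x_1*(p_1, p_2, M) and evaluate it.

Set MRS = p_1/p_2: (20/x_1)/1 = p_1/p_2.
So x_1*(p_1,p_2) = 20·p_2/p_1, independent of income; and x_2* = (M − 20·p_2)/p_2.
At the given prices: x_1* = 20·0.8/14 = 1.1429.

x_1* = 1.1429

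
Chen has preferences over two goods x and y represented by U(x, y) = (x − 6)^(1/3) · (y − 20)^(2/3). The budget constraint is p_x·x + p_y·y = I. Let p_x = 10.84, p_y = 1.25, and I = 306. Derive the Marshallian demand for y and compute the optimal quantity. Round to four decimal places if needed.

y* = 135.1787

Let x' = x−6, y' = y−20. MRS = (1/2)·y'/x' = p_x/p_y.
After buying the subsistence bundle (6, 20), a share 1/3 of the remaining income goes to x: x* = 6 + 1/3·(I − 6p_x − 20p_y)/p_x.
Discretionary income = 306 − 6·10.84 − 20·1.25 = 215.96; y* = 20 + 2/3·215.96/1.25 = 135.1787.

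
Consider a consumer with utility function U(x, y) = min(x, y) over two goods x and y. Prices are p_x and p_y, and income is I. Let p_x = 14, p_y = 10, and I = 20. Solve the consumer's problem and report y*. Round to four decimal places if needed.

y* = 0.8333

Leontief preferences: the optimum is at the kink where x/1 = y/1, i.e. y = x.
Budget: p_x·x + p_y·x = I, so (p_x + p_y)·x = I.
Demand: x*(p_x,p_y,I) = I/(p_x + p_y), y* = I/(p_x + p_y).
Here 14 + 10 = 24, giving y* = 0.8333.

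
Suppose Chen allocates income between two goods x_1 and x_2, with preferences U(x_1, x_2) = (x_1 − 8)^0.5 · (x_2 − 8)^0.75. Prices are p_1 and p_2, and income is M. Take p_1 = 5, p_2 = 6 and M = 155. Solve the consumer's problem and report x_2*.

This is Cobb-Douglas in (x_1−8, x_2−8): tangency gives 0.5·p_2·(x_2−8) = 0.75·p_1·(x_1−8).
After buying the subsistence bundle (8, 8), a share 0.4 of the remaining income goes to x_1: x_1* = 8 + 0.4·(M − 8p_1 − 8p_2)/p_1.
Discretionary income = 155 − 8·5 − 8·6 = 67; x_2* = 8 + 0.6·67/6 = 14.7.

x_2* = 14.7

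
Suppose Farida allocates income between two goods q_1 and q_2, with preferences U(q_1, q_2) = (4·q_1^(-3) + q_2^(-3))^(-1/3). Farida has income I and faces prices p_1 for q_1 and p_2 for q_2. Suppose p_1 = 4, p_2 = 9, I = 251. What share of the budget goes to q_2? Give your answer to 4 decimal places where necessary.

share on q_2 = 0.565

With the ratio pinned down, the budget gives q_1* = I/(p_1 + p_2·(q_2/q_1)) and q_2* = (q_2/q_1)·q_1*.
Numerically q_2/q_1 = 0.57735, so q_1* = 251/(4 + 9·0.57735) = 27.294 and q_2* = 0.57735·27.294 = 15.7582.
Expenditure on q_2: 9·15.7582 = 141.8239; share = 0.565.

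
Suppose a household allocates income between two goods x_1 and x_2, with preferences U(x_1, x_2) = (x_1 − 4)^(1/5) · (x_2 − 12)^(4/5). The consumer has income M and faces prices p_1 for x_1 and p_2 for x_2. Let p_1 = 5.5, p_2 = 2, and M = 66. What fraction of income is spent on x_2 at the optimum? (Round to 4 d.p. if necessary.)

share on x_2 = 0.6061

This is Cobb-Douglas in (x_1−4, x_2−12): tangency gives 0.2·p_2·(x_2−12) = 0.8·p_1·(x_1−4).
After buying the subsistence bundle (4, 12), a share 0.2 of the remaining income goes to x_1: x_1* = 4 + 0.2·(M − 4p_1 − 12p_2)/p_1.
Discretionary income = 66 − 4·5.5 − 12·2 = 20; x_1* = 4 + 0.2·20/5.5 = 4.7273; x_2* = 12 + 0.8·20/2 = 20.
Expenditure on x_2: 2·20 = 40; share = 0.6061.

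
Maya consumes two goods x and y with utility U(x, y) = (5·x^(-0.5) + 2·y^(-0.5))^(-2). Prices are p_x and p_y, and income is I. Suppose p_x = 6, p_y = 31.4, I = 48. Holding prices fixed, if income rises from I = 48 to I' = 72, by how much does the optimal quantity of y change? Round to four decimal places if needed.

From the CES first-order condition, (5/2)·(y/x)^(1.5) = p_x/p_y.
Solve for the ratio: y/x = [(2/5)·p_x/p_y]^(2/3).
Substitute y = (y/x)·x into the budget: x* = I/(p_x + p_y·(y/x)).
Numerically y/x = 0.180103, so x* = 48/(6 + 31.4·0.180103) = 4.1183 and y* = 0.180103·4.1183 = 0.7417.
At I' = 72: y* = 1.1126. Change: 1.1126 − 0.7417 = 0.3709.

Δy* = 0.3709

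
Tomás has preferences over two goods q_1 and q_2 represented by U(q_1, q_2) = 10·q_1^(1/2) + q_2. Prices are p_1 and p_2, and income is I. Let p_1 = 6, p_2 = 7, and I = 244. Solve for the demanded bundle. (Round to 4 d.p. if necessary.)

Utility is quasi-linear in q_2; the FOC for q_1 is 5/√q_1 = p_1/p_2.
Thus q_1* = (5·p_2/p_1)² — independent of I — with the rest of income spent on q_2.
Plugging in: q_1* = (5·7/6)² = 34.0278, q_2* = 5.6905.

q_1* = 34.0278, q_2* = 5.6905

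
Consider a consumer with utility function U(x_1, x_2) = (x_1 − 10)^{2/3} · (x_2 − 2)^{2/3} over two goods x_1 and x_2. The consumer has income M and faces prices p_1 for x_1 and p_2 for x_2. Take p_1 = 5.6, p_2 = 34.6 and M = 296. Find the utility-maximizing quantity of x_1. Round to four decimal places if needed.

x_1* = 25.25

MRS = (x_2−2)/(x_1−10). Tangency with p_1/p_2 gives x_2−2 = (p_1/p_2)·(x_1−10).
Substituting into the budget: x_1* = 10 + 0.5·(M − 10·p_1 − 2·p_2)/p_1, and x_2* = 2 + 0.5·(…)/p_2.
Discretionary income = 296 − 10·5.6 − 2·34.6 = 170.8; x_1* = 10 + 0.5·170.8/5.6 = 25.25.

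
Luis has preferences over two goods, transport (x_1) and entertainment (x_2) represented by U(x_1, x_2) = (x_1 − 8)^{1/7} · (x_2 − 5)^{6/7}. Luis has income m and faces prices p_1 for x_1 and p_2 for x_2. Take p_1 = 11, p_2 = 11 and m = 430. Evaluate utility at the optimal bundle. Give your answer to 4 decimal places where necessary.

Let x_1' = x_1−8, x_2' = x_2−5. MRS = (1/6)·x_2'/x_1' = p_1/p_2.
After buying the subsistence bundle (8, 5), a share 1/7 of the remaining income goes to x_1: x_1* = 8 + 1/7·(m − 8p_1 − 5p_2)/p_1.
Discretionary income = 430 − 8·11 − 5·11 = 287; x_1* = 8 + 1/7·287/11 = 11.7273; x_2* = 5 + 6/7·287/11 = 27.3636.
Utility at the optimum: U(11.7273, 27.3636) = 17.3132.

V = 17.3132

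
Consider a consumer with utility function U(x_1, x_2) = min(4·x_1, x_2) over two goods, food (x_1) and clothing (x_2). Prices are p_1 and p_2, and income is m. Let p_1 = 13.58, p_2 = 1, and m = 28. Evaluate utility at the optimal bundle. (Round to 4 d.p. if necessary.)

V = 6.3709

Leontief preferences: the optimum is at the kink where x_1/1 = x_2/4, i.e. x_2 = 4·x_1.
Budget: p_1·x_1 + p_2·4·x_1 = m, so (p_1 + 4·p_2)·x_1 = m.
Demand: x_1*(p_1,p_2,m) = m/(p_1 + 4·p_2), x_2* = 4·m/(p_1 + 4·p_2).
Here 13.58 + 4·1 = 17.58, giving x_1* = 1.5927 and x_2* = 6.3709.
Utility at the optimum: U(1.5927, 6.3709) = 6.3709.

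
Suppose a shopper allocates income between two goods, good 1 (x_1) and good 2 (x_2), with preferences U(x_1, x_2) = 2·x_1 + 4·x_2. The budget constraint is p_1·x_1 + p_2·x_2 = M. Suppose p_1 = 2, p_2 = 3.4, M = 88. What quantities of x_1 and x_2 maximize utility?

Linear utility — the consumer picks whichever good has higher MU/price: 2/2 = 1 vs 4/3.4 = 1.1765.
x_2 gives more utility per dollar, so spend all income on x_2: x_2* = M/p_2, x_1* = 0.
Numerically: x_1* = 0, x_2* = 25.8824.

x_1* = 0, x_2* = 25.8824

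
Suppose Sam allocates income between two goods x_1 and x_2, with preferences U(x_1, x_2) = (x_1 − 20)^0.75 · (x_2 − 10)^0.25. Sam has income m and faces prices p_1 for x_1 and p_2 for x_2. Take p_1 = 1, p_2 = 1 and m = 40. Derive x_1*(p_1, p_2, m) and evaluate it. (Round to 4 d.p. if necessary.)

Let x_1' = x_1−20, x_2' = x_2−10. MRS = 3·x_2'/x_1' = p_1/p_2.
Substituting into the budget: x_1* = 20 + 0.75·(m − 20·p_1 − 10·p_2)/p_1, and x_2* = 10 + 0.25·(…)/p_2.
Discretionary income = 40 − 20·1 − 10·1 = 10; x_1* = 20 + 0.75·10/1 = 27.5.

x_1* = 27.5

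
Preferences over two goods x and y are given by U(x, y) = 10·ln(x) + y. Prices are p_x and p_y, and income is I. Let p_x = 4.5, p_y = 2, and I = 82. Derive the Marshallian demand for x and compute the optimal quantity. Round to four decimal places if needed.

x* = 4.4444

Set MRS = p_x/p_y: (10/x)/1 = p_x/p_y.
So x*(p_x,p_y) = 10·p_y/p_x, independent of income; and y* = (I − 10·p_y)/p_y.
At the given prices: x* = 10·2/4.5 = 4.4444.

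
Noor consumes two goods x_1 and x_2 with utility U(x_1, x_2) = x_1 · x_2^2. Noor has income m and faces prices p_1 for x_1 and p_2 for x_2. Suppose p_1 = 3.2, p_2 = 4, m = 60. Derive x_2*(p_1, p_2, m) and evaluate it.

x_2* = 10

Demand: x_1*(p_1,p_2,m) = 1/3·m/p_1 and x_2* = 2/3·m/p_2.
At p_1=3.2, p_2=4, m=60: x_2* = 2/3·60/4 = 10.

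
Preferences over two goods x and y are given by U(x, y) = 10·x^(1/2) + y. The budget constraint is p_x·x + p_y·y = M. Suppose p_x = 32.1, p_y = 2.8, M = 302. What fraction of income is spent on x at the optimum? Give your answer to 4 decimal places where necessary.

share on x = 0.0202

Set MRS = p_x/p_y: 5·x^(−1/2) = p_x/p_y.
Thus x* = (5·p_y/p_x)² — independent of M — with the rest of income spent on y.
Plugging in: x* = (5·2.8/32.1)² = 0.1902, y* = 105.6765.
Expenditure on x: 32.1·0.1902 = 6.1059; share = 0.0202.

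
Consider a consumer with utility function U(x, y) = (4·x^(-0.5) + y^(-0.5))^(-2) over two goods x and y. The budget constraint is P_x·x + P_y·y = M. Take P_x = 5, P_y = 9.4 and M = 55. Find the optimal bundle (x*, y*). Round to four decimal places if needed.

x* = 7.3836, y* = 1.9236

MRS = MU_x/MU_y = 4·(y/x)^(1.5). Set equal to P_x/P_y.
Solve for the ratio: y/x = [(1/4)·P_x/P_y]^(2/3).
With the ratio pinned down, the budget gives x* = M/(P_x + P_y·(y/x)) and y* = (y/x)·x*.
Numerically y/x = 0.260528, so x* = 55/(5 + 9.4·0.260528) = 7.3836 and y* = 0.260528·7.3836 = 1.9236.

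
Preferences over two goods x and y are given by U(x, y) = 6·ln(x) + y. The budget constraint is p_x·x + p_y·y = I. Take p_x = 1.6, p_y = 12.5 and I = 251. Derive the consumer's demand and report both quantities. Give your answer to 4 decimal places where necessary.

At the given prices: x* = 6·12.5/1.6 = 46.875, and y* = 14.08.

x* = 46.875, y* = 14.08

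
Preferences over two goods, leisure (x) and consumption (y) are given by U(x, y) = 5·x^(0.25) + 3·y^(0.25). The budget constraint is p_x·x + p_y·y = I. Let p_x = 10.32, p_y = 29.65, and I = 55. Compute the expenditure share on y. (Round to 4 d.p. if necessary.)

MU_x ∝ 5·x^(-0.75), MU_y ∝ 3·y^(-0.75), so MRS = (5/3)·(y/x)^(0.75) = p_x/p_y.
Solve for the ratio: y/x = [(3/5)·p_x/p_y]^(4/3).
With the ratio pinned down, the budget gives x* = I/(p_x + p_y·(y/x)) and y* = (y/x)·x*.
Numerically y/x = 0.123901, so x* = 55/(10.32 + 29.65·0.123901) = 3.9303 and y* = 0.123901·3.9303 = 0.487.
Expenditure on y: 29.65·0.487 = 14.4388; share = 0.2625.

share on y = 0.2625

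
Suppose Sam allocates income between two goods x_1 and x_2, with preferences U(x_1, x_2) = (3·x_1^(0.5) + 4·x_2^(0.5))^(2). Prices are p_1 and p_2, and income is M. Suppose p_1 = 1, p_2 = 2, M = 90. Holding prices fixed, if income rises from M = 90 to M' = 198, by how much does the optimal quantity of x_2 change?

MU_x_1 ∝ 3·x_1^(-0.5), MU_x_2 ∝ 4·x_2^(-0.5), so MRS = (3/4)·(x_2/x_1)^(0.5) = p_1/p_2.
Hence x_2/x_1 = ((4/3)·p_1/p_2)^(1/(0.5)), i.e. raised to the 2 power.
Substitute x_2 = (x_2/x_1)·x_1 into the budget: x_1* = M/(p_1 + p_2·(x_2/x_1)).
Numerically x_2/x_1 = 0.444444, so x_1* = 90/(1 + 2·0.444444) = 47.6471 and x_2* = 0.444444·47.6471 = 21.1765.
At M' = 198: x_2* = 46.5882. Change: 46.5882 − 21.1765 = 25.4118.

Δx_2* = 25.4118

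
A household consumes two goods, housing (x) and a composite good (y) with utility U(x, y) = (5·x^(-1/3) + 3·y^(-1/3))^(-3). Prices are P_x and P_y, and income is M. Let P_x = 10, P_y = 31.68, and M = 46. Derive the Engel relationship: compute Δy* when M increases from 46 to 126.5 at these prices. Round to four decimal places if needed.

Δy* = 1.2103

From the CES first-order condition, (5/3)·(y/x)^(4/3) = P_x/P_y.
Solve for the ratio: y/x = [(3/5)·P_x/P_y]^(0.75).
With the ratio pinned down, the budget gives x* = M/(P_x + P_y·(y/x)) and y* = (y/x)·x*.
Numerically y/x = 0.287094, so x* = 46/(10 + 31.68·0.287094) = 2.409 and y* = 0.287094·2.409 = 0.6916.
At M' = 126.5: y* = 1.9019. Change: 1.9019 − 0.6916 = 1.2103.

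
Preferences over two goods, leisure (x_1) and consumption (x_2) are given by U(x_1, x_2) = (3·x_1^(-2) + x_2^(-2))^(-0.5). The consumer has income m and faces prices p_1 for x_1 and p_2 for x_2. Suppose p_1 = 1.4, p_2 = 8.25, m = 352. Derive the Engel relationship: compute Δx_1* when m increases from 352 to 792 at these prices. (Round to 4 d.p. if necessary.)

Δx_1* = 96.3448

MU_x_1 ∝ 3·x_1^(-3), MU_x_2 ∝ x_2^(-3), so MRS = 3·(x_2/x_1)^(3) = p_1/p_2.
Hence x_2/x_1 = ((1/3)·p_1/p_2)^(1/(3)), i.e. raised to the 1/3 power.
Substitute x_2 = (x_2/x_1)·x_1 into the budget: x_1* = m/(p_1 + p_2·(x_2/x_1)).
Numerically x_2/x_1 = 0.38387, so x_1* = 352/(1.4 + 8.25·0.38387) = 77.0759.
At m' = 792: x_1* = 173.4207. Change: 173.4207 − 77.0759 = 96.3448.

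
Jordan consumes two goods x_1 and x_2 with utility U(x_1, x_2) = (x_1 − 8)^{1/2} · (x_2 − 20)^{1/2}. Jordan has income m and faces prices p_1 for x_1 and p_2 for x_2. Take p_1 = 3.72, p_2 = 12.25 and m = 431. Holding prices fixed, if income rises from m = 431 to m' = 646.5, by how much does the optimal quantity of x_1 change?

Δx_1* = 28.9651

Let x_1' = x_1−8, x_2' = x_2−20. MRS = x_2'/x_1' = p_1/p_2.
Substituting into the budget: x_1* = 8 + 0.5·(m − 8·p_1 − 20·p_2)/p_1, and x_2* = 20 + 0.5·(…)/p_2.
Discretionary income = 431 − 8·3.72 − 20·12.25 = 156.24; x_1* = 8 + 0.5·156.24/3.72 = 29.
At m' = 646.5: x_1* = 57.9651. Change: 57.9651 − 29 = 28.9651.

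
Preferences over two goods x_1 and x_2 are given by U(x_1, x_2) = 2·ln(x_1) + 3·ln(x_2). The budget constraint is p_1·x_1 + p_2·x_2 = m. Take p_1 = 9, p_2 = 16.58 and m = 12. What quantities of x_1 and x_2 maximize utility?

Tangency: MRS = (2/3)·x_2/x_1 = p_1/p_2.
Rearranging, p_2·x_2 = (3/2)·p_1·x_1. Substituting into the budget gives p_1·x_1·(1 + (3/2)) = m.
Demand: x_1*(p_1,p_2,m) = 0.4·m/p_1 and x_2* = 0.6·m/p_2.
At p_1=9, p_2=16.58, m=12: x_1* = 0.4·12/9 = 0.5333, x_2* = 0.4343.

x_1* = 0.5333, x_2* = 0.4343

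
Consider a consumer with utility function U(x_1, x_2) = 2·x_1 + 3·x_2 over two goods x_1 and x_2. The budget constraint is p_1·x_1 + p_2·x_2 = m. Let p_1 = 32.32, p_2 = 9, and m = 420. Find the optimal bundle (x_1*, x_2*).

x_1* = 0, x_2* = 46.6667

Linear utility — the consumer picks whichever good has higher MU/price: 2/32.32 = 0.0619 vs 3/9 = 0.3333.
x_2 gives more utility per dollar, so spend all income on x_2: x_2* = m/p_2, x_1* = 0.
Numerically: x_1* = 0, x_2* = 46.6667.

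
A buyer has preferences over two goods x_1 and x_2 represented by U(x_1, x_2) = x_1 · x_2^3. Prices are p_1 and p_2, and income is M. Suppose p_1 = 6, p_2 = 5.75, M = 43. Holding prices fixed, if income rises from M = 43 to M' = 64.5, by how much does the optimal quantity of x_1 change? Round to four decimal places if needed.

The MRS is (1/3)·x_2/x_1. Set MRS = p_1/p_2.
Rearranging, p_2·x_2 = 3·p_1·x_1. Substituting into the budget gives p_1·x_1·(1 + 3) = M.
Demand: x_1*(p_1,p_2,M) = 0.25·M/p_1 and x_2* = 0.75·M/p_2.
At p_1=6, p_2=5.75, M=43: x_1* = 0.25·43/6 = 1.7917.
At M' = 64.5: x_1* = 2.6875. Change: 2.6875 − 1.7917 = 0.8958.

Δx_1* = 0.8958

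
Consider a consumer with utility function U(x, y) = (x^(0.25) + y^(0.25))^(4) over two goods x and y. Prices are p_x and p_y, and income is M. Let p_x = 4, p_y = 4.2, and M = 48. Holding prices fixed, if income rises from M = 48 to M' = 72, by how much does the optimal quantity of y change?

Δy* = 2.8339

MU_x ∝ x^(-0.75), MU_y ∝ y^(-0.75), so MRS = (y/x)^(0.75) = p_x/p_y.
Hence y/x = (p_x/p_y)^(1/(0.75)), i.e. raised to the 4/3 power.
With the ratio pinned down, the budget gives x* = M/(p_x + p_y·(y/x)) and y* = (y/x)·x*.
Numerically y/x = 0.937017, so x* = 48/(4 + 4.2·0.937017) = 6.0488 and y* = 0.937017·6.0488 = 5.6678.
At M' = 72: y* = 8.5017. Change: 8.5017 − 5.6678 = 2.8339.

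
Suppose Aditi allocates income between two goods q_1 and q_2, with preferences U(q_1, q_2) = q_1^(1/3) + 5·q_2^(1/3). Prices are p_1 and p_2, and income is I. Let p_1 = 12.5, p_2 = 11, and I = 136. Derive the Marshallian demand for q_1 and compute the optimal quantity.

q_1* = 0.8422

From the CES first-order condition, (1/5)·(q_2/q_1)^(2/3) = p_1/p_2.
Hence q_2/q_1 = (5·p_1/p_2)^(1/(2/3)), i.e. raised to the 1.5 power.
With the ratio pinned down, the budget gives q_1* = I/(p_1 + p_2·(q_2/q_1)) and q_2* = (q_2/q_1)·q_1*.
Numerically q_2/q_1 = 13.543503, so q_1* = 136/(12.5 + 11·13.543503) = 0.8422.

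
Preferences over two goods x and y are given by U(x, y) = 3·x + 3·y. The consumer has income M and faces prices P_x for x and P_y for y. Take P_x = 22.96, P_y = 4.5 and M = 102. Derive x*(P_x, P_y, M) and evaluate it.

Linear utility — the consumer picks whichever good has higher MU/price: 3/22.96 = 0.1307 vs 3/4.5 = 0.6667.
y gives more utility per dollar, so spend all income on y: y* = M/P_y, x* = 0.
Numerically: x* = 0, y* = 22.6667.

x* = 0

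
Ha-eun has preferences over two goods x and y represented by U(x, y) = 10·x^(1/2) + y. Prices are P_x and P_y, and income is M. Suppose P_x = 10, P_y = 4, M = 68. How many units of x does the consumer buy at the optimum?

Thus x* = (5·P_y/P_x)² — independent of M — with the rest of income spent on y.
Plugging in: x* = (5·4/10)² = 4.

x* = 4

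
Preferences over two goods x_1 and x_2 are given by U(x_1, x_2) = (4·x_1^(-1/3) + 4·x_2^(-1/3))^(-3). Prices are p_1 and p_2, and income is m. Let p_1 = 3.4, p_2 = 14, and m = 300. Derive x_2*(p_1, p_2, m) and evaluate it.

MRS = MU_x_1/MU_x_2 = (x_2/x_1)^(4/3). Set equal to p_1/p_2.
Solve for the ratio: x_2/x_1 = [p_1/p_2]^(0.75).
Substitute x_2 = (x_2/x_1)·x_1 into the budget: x_1* = m/(p_1 + p_2·(x_2/x_1)).
Numerically x_2/x_1 = 0.34595, so x_1* = 300/(3.4 + 14·0.34595) = 36.3932 and x_2* = 0.34595·36.3932 = 12.5902.

x_2* = 12.5902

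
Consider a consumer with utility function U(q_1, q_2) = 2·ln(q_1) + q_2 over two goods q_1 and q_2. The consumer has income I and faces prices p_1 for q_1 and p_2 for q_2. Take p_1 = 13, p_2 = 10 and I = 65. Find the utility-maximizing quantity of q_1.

q_1* = 1.5385

Set MRS = p_1/p_2: (2/q_1)/1 = p_1/p_2.
So q_1*(p_1,p_2) = 2·p_2/p_1, independent of income; and q_2* = (I − 2·p_2)/p_2.
At the given prices: q_1* = 2·10/13 = 1.5385.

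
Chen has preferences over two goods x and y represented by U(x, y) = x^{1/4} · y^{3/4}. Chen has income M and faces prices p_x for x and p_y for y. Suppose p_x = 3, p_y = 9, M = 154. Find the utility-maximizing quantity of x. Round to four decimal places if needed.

x* = 12.8333

The MRS is (1/3)·y/x. Set MRS = p_x/p_y.
Rearranging, p_y·y = 3·p_x·x. Substituting into the budget gives p_x·x·(1 + 3) = M.
Demand: x*(p_x,p_y,M) = 0.25·M/p_x and y* = 0.75·M/p_y.
At p_x=3, p_y=9, M=154: x* = 0.25·154/3 = 12.8333.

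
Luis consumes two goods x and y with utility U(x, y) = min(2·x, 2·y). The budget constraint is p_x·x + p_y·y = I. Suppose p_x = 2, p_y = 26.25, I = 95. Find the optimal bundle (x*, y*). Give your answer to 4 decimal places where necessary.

Demand: x*(p_x,p_y,I) = 2·I/(2·p_x + 2·p_y), y* = 2·I/(2·p_x + 2·p_y).
Here 2·2 + 2·26.25 = 56.5, giving x* = 3.3628 and y* = 3.3628.

x* = 3.3628, y* = 3.3628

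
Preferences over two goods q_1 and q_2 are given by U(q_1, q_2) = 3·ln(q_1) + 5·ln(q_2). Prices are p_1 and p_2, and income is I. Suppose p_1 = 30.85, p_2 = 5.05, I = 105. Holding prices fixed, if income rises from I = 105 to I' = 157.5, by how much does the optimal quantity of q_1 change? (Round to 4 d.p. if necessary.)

At p_1=30.85, p_2=5.05, I=105: q_1* = 0.375·105/30.85 = 1.2763.
At I' = 157.5: q_1* = 1.9145. Change: 1.9145 − 1.2763 = 0.6382.

Δq_1* = 0.6382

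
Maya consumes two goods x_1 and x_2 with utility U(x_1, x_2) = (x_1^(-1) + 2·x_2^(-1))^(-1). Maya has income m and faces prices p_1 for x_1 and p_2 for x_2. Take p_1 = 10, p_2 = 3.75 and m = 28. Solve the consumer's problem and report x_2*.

x_2* = 3.4653

MU_x_1 ∝ x_1^(-2), MU_x_2 ∝ 2·x_2^(-2), so MRS = (1/2)·(x_2/x_1)^(2) = p_1/p_2.
Solve for the ratio: x_2/x_1 = [2·p_1/p_2]^(0.5).
With the ratio pinned down, the budget gives x_1* = m/(p_1 + p_2·(x_2/x_1)) and x_2* = (x_2/x_1)·x_1*.
Numerically x_2/x_1 = 2.309401, so x_1* = 28/(10 + 3.75·2.309401) = 1.5005 and x_2* = 2.309401·1.5005 = 3.4653.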